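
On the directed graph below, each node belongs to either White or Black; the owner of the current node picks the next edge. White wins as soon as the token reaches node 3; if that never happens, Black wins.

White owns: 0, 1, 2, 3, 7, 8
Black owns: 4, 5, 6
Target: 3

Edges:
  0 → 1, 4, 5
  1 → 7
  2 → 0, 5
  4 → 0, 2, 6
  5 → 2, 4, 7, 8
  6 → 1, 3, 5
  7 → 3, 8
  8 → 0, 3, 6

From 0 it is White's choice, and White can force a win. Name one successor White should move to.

1

A0 = {3}
A1: add {7, 8} — 7 (White) has 7→3; 8 (White) has 8→3.
A2: add {1} — 1 (White) has 1→7.
A3: add {0} — 0 (White) has 0→1.
A4: add {2} — 2 (White) has 2→0.
A5 = A4; e.g. 4 (Black) can still go to 6. Fixed point.
From 0, successor 1 is in the attractor (rank 2); the other successors 4, 5 are not.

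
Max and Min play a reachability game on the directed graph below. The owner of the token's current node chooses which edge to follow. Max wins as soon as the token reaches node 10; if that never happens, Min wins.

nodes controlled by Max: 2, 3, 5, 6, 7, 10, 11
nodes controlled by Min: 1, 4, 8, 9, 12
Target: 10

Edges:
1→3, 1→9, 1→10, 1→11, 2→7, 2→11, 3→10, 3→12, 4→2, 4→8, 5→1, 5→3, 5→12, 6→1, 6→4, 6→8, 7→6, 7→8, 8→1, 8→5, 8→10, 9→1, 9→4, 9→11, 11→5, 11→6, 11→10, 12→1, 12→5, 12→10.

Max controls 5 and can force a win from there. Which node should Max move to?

3

A0 = {10}
A1: add {3, 11} — 3 (Max) has 3→10; 11 (Max) has 11→10.
A2: add {2, 5} — 2 (Max) has 2→11; 5 (Max) has 5→3.
A3 = A2; e.g. 1 (Min) can still go to 9. Fixed point.
From 5, successor 3 is in the attractor (rank 1); the other successors 1, 12 are not.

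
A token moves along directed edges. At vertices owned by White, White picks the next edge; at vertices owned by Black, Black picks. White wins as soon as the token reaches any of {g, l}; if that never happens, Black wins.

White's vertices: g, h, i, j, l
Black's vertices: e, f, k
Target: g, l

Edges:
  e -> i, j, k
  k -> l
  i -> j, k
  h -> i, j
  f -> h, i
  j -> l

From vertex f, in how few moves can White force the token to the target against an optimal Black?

3

A0 = {g, l}
A1: add {j, k} — j (White) has j→l; k (Black): all of {l} already in.
A2: add {h, i} — h (White) has h→j; i (White) has i→j.
A3: add {e, f} — e (Black): all of {i, j, k} already in; f (Black): all of {h, i} already in.
A3 = all vertices. Fixed point.
f enters the attractor at level 3, so White can force the target in 3 moves from there.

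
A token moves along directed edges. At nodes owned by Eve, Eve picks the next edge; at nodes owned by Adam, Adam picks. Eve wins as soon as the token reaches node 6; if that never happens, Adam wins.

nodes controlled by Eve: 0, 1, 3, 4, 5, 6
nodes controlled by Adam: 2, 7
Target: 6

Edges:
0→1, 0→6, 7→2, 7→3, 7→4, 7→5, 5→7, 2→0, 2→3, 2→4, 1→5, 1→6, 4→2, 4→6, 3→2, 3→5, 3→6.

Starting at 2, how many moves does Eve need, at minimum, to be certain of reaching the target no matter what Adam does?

2

A0 = {6}
A1: add {0, 1, 3, 4} — 0 (Eve) has 0→6; 1 (Eve) has 1→6; 3 (Eve) has 3→6; 4 (Eve) has 4→6.
A2: add {2} — 2 (Adam): all of {0, 3, 4} already in.
A3 = A2; e.g. 5 (Eve) has no edge into A2. Fixed point.
2 enters the attractor at level 2, so Eve can force the target in 2 moves from there.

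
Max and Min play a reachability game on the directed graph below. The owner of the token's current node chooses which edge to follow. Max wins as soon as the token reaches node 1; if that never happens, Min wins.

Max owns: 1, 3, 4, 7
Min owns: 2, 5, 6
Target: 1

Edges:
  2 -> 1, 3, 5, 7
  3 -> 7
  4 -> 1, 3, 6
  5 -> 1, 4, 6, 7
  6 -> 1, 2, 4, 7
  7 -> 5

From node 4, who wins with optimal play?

A0 = {1}
A1: add {4} — 4 (Max) has 4→1.
A2 = A1; e.g. 2 (Min) can still go to 3. Fixed point.
4 ∈ A1, so Max can force the target.

Max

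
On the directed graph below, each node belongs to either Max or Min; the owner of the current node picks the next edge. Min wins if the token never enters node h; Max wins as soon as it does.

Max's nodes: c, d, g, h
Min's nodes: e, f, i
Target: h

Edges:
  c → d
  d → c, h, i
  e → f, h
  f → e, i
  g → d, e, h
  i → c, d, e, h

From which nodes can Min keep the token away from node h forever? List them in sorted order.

A0 = {h}
A1: add {d, g} — d (Max) has d→h; g (Max) has g→h.
A2: add {c} — c (Max) has c→d.
A3 = A2; e.g. e (Min) can still go to f. Fixed point.
Max's attractor = {c, d, g, h}; Min avoids the target exactly from the complement.

e, f, i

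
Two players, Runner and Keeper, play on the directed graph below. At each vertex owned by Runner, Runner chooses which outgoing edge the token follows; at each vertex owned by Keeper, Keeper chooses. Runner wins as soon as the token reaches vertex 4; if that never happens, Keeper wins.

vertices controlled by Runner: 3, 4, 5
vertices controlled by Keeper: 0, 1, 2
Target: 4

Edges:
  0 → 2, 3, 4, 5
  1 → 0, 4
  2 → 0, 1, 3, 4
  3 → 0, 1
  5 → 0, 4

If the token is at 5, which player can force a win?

Runner

A0 = {4}
A1: add {5} — 5 (Runner) has 5→4.
A2 = A1; e.g. 0 (Keeper) can still go to 2. Fixed point.
5 ∈ A1, so Runner can force the target.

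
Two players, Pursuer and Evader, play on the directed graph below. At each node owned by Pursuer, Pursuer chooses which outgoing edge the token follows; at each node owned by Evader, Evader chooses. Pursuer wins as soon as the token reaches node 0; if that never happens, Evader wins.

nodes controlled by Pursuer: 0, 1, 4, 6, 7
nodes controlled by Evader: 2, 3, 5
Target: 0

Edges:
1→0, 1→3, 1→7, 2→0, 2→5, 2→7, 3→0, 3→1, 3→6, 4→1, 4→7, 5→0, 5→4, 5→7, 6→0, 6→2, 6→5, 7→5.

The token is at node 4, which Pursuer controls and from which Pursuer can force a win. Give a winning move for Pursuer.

A0 = {0}
A1: add {1, 6} — 1 (Pursuer) has 1→0; 6 (Pursuer) has 6→0.
A2: add {3, 4} — 3 (Evader): all of {0, 1, 6} already in; 4 (Pursuer) has 4→1.
A3 = A2; e.g. 2 (Evader) can still go to 5. Fixed point.
From 4, successor 1 is in the attractor (rank 1); the other successor 7 is not.

1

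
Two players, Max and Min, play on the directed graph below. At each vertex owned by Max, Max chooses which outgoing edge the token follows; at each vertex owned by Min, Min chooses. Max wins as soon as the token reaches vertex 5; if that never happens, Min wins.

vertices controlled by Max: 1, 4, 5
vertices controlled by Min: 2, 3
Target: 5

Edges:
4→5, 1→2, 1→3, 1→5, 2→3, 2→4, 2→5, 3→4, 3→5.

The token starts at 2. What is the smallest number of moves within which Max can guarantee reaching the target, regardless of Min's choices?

3

A0 = {5}
A1: add {1, 4} — 1 (Max) has 1→5; 4 (Max) has 4→5.
A2: add {3} — 3 (Min): all of {4, 5} already in.
A3: add {2} — 2 (Min): all of {3, 4, 5} already in.
A3 = all vertices. Fixed point.
2 enters the attractor at level 3, so Max can force the target in 3 moves from there.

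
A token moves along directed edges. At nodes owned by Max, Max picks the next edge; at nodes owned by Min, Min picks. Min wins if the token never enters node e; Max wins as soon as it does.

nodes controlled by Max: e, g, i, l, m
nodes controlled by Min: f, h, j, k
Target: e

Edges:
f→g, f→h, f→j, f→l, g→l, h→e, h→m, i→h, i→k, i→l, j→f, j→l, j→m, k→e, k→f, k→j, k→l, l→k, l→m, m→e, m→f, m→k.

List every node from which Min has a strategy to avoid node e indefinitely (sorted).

f, j, k

A0 = {e}
A1: add {m} — m (Max) has m→e.
A2: add {h, l} — h (Min): all of {e, m} already in; l (Max) has l→m.
A3: add {g, i} — g (Max) has g→l; i (Max) has i→h.
A4 = A3; e.g. f (Min) can still go to j. Fixed point.
Max's attractor = {e, g, h, i, l, m}; Min avoids the target exactly from the complement.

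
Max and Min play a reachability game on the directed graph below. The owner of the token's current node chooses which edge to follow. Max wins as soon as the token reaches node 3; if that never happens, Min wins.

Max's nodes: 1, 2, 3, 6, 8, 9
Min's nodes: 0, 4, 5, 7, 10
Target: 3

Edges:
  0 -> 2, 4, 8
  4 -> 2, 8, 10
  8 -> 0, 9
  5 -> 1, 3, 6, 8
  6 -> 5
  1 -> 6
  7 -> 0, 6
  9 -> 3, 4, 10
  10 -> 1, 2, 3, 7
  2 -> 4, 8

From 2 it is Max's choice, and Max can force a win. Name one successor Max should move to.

A0 = {3}
A1: add {9} — 9 (Max) has 9→3.
A2: add {8} — 8 (Max) has 8→9.
A3: add {2} — 2 (Max) has 2→8.
A4 = A3; e.g. 0 (Min) can still go to 4. Fixed point.
From 2, successor 8 is in the attractor (rank 2); the other successor 4 is not.

8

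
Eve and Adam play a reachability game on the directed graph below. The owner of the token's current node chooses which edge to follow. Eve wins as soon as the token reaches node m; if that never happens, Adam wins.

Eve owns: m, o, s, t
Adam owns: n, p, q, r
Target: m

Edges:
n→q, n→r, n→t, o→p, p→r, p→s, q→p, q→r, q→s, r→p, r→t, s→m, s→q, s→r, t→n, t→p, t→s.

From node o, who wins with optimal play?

A0 = {m}
A1: add {s} — s (Eve) has s→m.
A2: add {t} — t (Eve) has t→s.
A3 = A2; e.g. n (Adam) can still go to q. Fixed point.
o never enters the attractor, so Adam can avoid the target forever.

Adam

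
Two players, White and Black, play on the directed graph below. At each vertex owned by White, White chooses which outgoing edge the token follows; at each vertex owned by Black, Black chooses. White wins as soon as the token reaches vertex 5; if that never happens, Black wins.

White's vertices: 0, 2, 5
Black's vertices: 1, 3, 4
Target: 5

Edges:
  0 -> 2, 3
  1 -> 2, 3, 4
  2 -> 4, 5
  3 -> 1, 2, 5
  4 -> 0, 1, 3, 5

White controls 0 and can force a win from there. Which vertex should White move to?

2

A0 = {5}
A1: add {2} — 2 (White) has 2→5.
A2: add {0} — 0 (White) has 0→2.
A3 = A2; e.g. 1 (Black) can still go to 3. Fixed point.
From 0, successor 2 is in the attractor (rank 1); the other successor 3 is not.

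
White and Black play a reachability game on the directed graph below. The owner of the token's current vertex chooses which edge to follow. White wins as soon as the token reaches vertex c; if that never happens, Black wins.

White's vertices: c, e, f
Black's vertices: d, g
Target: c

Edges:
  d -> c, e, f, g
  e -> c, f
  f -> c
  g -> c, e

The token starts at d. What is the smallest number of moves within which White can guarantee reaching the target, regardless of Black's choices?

3

A0 = {c}
A1: add {e, f} — e (White) has e→c; f (White) has f→c.
A2: add {g} — g (Black): all of {c, e} already in.
A3: add {d} — d (Black): all of {c, e, f, g} already in.
A3 = all vertices. Fixed point.
d enters the attractor at level 3, so White can force the target in 3 moves from there.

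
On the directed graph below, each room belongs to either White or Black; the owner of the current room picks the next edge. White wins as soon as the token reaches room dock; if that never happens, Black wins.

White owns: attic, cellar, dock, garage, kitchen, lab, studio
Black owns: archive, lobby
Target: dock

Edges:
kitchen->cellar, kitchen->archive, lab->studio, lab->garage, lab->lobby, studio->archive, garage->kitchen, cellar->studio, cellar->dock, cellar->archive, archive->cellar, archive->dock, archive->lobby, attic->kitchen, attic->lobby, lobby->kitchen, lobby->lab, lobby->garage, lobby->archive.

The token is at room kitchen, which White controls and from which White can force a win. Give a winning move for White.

A0 = {dock}
A1: add {cellar} — cellar (White) has cellar→dock.
A2: add {kitchen} — kitchen (White) has kitchen→cellar.
A3: add {attic, garage} — garage (White) has garage→kitchen; attic (White) has attic→kitchen.
A4: add {lab} — lab (White) has lab→garage.
A5 = A4; e.g. studio (White) has no edge into A4. Fixed point.
From kitchen, successor cellar is in the attractor (rank 1); the other successor archive is not.

cellar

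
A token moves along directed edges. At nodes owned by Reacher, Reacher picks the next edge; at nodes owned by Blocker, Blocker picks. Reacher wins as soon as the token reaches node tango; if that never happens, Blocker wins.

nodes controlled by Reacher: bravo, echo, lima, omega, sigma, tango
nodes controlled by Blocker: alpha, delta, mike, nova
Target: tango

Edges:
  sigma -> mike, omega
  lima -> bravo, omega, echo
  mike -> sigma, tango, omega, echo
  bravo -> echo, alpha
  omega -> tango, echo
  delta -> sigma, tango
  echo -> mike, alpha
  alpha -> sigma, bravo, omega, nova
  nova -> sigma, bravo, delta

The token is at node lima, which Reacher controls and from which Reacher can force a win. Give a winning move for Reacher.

omega

A0 = {tango}
A1: add {omega} — omega (Reacher) has omega→tango.
A2: add {lima, sigma} — sigma (Reacher) has sigma→omega; lima (Reacher) has lima→omega.
A3: add {delta} — delta (Blocker): all of {sigma, tango} already in.
A4 = A3; e.g. mike (Blocker) can still go to echo. Fixed point.
From lima, successor omega is in the attractor (rank 1); the other successors bravo, echo are not.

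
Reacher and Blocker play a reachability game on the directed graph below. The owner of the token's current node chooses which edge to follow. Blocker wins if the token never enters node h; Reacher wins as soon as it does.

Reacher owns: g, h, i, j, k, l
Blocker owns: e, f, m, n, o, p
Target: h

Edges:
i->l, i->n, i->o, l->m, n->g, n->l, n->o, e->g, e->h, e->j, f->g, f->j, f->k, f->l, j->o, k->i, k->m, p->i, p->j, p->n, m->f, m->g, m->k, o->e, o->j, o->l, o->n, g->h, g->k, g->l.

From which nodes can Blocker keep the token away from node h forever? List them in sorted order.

A0 = {h}
A1: add {g} — g (Reacher) has g→h.
A2 = A1; e.g. e (Blocker) can still go to j. Fixed point.
Reacher's attractor = {g, h}; Blocker avoids the target exactly from the complement.

e, f, i, j, k, l, m, n, o, p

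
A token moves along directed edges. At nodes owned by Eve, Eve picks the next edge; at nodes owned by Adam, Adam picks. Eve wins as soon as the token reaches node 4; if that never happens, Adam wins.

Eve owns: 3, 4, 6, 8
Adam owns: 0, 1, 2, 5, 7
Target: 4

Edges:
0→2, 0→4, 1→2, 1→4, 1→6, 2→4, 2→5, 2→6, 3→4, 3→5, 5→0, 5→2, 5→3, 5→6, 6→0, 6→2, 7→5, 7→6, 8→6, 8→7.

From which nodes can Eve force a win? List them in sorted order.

3, 4

A0 = {4}
A1: add {3} — 3 (Eve) has 3→4.
A2 = A1; e.g. 0 (Adam) can still go to 2. Fixed point.
Eve's winning region = {3, 4}.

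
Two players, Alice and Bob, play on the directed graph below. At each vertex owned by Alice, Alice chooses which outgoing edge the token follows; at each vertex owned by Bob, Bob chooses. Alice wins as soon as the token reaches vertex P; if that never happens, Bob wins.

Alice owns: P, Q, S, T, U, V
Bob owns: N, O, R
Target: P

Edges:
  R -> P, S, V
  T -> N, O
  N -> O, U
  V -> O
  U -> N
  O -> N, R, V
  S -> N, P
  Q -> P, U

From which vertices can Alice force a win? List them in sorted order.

A0 = {P}
A1: add {Q, S} — Q (Alice) has Q→P; S (Alice) has S→P.
A2 = A1; e.g. N (Bob) can still go to O. Fixed point.
Alice's winning region = {P, Q, S}.

P, Q, S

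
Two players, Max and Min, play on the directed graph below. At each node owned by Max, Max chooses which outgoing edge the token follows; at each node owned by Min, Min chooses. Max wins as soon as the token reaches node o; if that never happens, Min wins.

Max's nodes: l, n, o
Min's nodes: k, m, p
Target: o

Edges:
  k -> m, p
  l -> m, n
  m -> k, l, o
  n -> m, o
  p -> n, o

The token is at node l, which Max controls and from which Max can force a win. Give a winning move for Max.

A0 = {o}
A1: add {n} — n (Max) has n→o.
A2: add {l, p} — l (Max) has l→n; p (Min): all of {n, o} already in.
A3 = A2; e.g. k (Min) can still go to m. Fixed point.
From l, successor n is in the attractor (rank 1); the other successor m is not.

n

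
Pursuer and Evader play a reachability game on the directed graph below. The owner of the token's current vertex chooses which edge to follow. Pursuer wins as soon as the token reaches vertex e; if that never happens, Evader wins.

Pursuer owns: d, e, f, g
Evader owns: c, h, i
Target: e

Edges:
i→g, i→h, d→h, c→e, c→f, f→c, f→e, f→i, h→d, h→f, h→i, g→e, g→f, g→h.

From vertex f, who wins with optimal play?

Pursuer

A0 = {e}
A1: add {f, g} — f (Pursuer) has f→e; g (Pursuer) has g→e.
f ∈ A1, so Pursuer can force the target.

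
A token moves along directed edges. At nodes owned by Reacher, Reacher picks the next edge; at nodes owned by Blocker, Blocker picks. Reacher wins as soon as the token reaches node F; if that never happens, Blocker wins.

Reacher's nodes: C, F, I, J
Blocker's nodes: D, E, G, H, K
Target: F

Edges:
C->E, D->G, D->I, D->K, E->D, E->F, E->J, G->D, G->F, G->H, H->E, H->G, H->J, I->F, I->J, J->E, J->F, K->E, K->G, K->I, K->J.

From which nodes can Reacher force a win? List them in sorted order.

F, I, J

A0 = {F}
A1: add {I, J} — I (Reacher) has I→F; J (Reacher) has J→F.
A2 = A1; e.g. C (Reacher) has no edge into A1. Fixed point.
Reacher's winning region = {F, I, J}.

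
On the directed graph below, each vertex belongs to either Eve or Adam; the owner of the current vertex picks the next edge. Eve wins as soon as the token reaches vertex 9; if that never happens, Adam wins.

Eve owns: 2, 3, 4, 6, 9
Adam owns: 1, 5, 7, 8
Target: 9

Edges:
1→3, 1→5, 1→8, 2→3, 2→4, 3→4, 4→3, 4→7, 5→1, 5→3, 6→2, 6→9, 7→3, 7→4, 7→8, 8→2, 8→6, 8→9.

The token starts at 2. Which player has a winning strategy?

A0 = {9}
A1: add {6} — 6 (Eve) has 6→9.
A2 = A1; e.g. 1 (Adam) can still go to 3. Fixed point.
2 never enters the attractor, so Adam can avoid the target forever.

Adam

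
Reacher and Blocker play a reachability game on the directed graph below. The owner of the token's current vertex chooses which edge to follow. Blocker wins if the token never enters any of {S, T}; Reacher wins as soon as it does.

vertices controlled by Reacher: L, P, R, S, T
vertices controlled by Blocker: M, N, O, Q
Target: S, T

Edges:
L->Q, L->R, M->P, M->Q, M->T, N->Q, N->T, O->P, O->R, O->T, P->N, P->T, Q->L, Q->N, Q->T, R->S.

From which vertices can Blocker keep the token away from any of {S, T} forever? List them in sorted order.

M, N, Q

A0 = {S, T}
A1: add {P, R} — P (Reacher) has P→T; R (Reacher) has R→S.
A2: add {L, O} — L (Reacher) has L→R; O (Blocker): all of {P, R, T} already in.
A3 = A2; e.g. M (Blocker) can still go to Q. Fixed point.
Reacher's attractor = {L, O, P, R, S, T}; Blocker avoids the target exactly from the complement.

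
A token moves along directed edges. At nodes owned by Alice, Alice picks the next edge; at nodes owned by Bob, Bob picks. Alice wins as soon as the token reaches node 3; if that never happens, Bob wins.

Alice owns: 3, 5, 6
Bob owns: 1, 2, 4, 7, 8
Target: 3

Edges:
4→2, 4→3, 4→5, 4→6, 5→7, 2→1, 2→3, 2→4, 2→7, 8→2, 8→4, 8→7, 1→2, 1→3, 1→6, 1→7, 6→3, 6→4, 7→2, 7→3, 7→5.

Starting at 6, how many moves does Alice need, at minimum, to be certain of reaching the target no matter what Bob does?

A0 = {3}
A1: add {6} — 6 (Alice) has 6→3.
A2 = A1; e.g. 1 (Bob) can still go to 2. Fixed point.
6 enters the attractor at level 1, so Alice can force the target in 1 move from there.

1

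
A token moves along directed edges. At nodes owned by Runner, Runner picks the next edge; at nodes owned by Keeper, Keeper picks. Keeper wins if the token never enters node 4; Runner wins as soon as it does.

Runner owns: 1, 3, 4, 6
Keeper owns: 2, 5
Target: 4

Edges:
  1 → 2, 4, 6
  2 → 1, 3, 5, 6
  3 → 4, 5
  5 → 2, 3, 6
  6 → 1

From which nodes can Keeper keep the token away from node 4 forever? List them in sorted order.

A0 = {4}
A1: add {1, 3} — 1 (Runner) has 1→4; 3 (Runner) has 3→4.
A2: add {6} — 6 (Runner) has 6→1.
A3 = A2; e.g. 2 (Keeper) can still go to 5. Fixed point.
Runner's attractor = {1, 3, 4, 6}; Keeper avoids the target exactly from the complement.

2, 5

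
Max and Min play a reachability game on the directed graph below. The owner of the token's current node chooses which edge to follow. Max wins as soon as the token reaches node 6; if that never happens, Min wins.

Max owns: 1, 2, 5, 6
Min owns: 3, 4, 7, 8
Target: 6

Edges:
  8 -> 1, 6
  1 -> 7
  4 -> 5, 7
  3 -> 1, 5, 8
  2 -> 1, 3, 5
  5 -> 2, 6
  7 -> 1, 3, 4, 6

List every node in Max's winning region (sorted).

2, 5, 6

A0 = {6}
A1: add {5} — 5 (Max) has 5→6.
A2: add {2} — 2 (Max) has 2→5.
A3 = A2; e.g. 1 (Max) has no edge into A2. Fixed point.
Max's winning region = {2, 5, 6}.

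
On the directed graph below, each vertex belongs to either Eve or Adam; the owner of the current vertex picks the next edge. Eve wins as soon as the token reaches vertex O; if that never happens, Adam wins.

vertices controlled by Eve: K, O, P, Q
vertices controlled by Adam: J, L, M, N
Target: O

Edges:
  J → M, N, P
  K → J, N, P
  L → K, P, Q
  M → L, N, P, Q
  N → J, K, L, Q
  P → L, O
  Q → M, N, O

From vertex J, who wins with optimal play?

Adam

A0 = {O}
A1: add {P, Q} — P (Eve) has P→O; Q (Eve) has Q→O.
A2: add {K} — K (Eve) has K→P.
A3: add {L} — L (Adam): all of {K, P, Q} already in.
A4 = A3; e.g. J (Adam) can still go to M. Fixed point.
J never enters the attractor, so Adam can avoid the target forever.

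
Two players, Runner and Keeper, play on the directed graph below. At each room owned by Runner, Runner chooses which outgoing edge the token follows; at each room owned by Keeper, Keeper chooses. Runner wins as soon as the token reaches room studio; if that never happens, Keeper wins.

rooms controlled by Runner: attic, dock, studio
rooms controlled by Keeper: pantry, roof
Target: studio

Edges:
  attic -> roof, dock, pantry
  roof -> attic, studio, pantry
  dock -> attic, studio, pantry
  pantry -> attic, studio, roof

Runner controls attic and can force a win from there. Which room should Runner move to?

A0 = {studio}
A1: add {dock} — dock (Runner) has dock→studio.
A2: add {attic} — attic (Runner) has attic→dock.
A3 = A2; e.g. roof (Keeper) can still go to pantry. Fixed point.
From attic, successor dock is in the attractor (rank 1); the other successors pantry, roof are not.

dock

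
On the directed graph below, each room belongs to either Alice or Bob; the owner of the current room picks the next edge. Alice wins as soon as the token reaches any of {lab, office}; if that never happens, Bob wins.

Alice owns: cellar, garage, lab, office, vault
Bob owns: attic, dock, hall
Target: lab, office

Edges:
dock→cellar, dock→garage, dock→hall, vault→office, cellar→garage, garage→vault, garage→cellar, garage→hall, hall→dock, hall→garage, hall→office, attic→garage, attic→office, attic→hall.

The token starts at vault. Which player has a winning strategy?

Alice

A0 = {lab, office}
A1: add {vault} — vault (Alice) has vault→office.
vault ∈ A1, so Alice can force the target.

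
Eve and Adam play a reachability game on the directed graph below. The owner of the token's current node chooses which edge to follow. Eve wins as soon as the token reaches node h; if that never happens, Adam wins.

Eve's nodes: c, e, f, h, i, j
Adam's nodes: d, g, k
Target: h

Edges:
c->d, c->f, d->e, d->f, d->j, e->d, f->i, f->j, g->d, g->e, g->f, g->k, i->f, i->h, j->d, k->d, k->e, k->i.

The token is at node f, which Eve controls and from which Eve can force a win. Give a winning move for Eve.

A0 = {h}
A1: add {i} — i (Eve) has i→h.
A2: add {f} — f (Eve) has f→i.
A3: add {c} — c (Eve) has c→f.
A4 = A3; e.g. d (Adam) can still go to e. Fixed point.
From f, successor i is in the attractor (rank 1); the other successor j is not.

i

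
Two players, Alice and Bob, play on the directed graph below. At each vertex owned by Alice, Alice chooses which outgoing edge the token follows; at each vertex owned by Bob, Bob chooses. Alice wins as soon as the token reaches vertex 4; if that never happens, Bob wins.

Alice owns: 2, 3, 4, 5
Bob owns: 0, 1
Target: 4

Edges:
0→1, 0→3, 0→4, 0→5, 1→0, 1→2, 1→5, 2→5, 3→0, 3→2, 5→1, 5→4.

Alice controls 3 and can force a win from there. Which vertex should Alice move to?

A0 = {4}
A1: add {5} — 5 (Alice) has 5→4.
A2: add {2} — 2 (Alice) has 2→5.
A3: add {3} — 3 (Alice) has 3→2.
A4 = A3; e.g. 0 (Bob) can still go to 1. Fixed point.
From 3, successor 2 is in the attractor (rank 2); the other successor 0 is not.

2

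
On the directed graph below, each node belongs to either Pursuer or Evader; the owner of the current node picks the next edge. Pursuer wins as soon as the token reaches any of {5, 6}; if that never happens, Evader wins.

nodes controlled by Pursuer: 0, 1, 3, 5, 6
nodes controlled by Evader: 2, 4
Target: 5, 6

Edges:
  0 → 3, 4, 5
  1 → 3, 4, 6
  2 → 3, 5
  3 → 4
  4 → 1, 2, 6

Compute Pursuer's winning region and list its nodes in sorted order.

A0 = {5, 6}
A1: add {0, 1} — 0 (Pursuer) has 0→5; 1 (Pursuer) has 1→6.
A2 = A1; e.g. 2 (Evader) can still go to 3. Fixed point.
Pursuer's winning region = {0, 1, 5, 6}.

0, 1, 5, 6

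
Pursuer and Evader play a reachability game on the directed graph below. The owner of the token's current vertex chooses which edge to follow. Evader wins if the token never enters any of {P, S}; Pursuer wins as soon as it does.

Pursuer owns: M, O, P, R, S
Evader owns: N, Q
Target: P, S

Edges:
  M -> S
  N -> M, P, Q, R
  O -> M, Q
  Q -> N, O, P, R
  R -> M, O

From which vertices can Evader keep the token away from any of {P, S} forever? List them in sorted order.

N, Q

A0 = {P, S}
A1: add {M} — M (Pursuer) has M→S.
A2: add {O, R} — O (Pursuer) has O→M; R (Pursuer) has R→M.
A3 = A2; e.g. N (Evader) can still go to Q. Fixed point.
Pursuer's attractor = {M, O, P, R, S}; Evader avoids the target exactly from the complement.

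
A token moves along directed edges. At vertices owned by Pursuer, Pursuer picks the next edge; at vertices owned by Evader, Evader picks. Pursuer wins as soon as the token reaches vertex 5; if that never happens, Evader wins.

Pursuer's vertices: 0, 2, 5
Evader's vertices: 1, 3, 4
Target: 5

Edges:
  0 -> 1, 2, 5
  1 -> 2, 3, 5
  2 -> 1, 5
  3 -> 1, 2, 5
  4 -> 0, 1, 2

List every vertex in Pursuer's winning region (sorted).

A0 = {5}
A1: add {0, 2} — 0 (Pursuer) has 0→5; 2 (Pursuer) has 2→5.
A2 = A1; e.g. 1 (Evader) can still go to 3. Fixed point.
Pursuer's winning region = {0, 2, 5}.

0, 2, 5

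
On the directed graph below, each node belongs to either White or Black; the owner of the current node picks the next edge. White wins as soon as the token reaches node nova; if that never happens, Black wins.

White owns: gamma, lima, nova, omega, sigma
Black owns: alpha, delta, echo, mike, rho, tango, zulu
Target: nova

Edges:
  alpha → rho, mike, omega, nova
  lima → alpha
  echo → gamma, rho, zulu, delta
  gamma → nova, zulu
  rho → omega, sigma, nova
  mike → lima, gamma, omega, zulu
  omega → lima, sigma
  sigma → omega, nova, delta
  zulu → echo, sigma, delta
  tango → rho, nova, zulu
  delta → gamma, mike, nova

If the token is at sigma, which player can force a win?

White

A0 = {nova}
A1: add {gamma, sigma} — gamma (White) has gamma→nova; sigma (White) has sigma→nova.
sigma ∈ A1, so White can force the target.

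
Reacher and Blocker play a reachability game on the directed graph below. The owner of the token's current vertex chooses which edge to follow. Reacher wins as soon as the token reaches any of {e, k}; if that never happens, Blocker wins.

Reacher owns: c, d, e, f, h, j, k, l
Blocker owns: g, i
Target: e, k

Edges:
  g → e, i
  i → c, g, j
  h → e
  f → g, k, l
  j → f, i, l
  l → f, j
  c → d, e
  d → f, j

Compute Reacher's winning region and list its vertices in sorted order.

A0 = {e, k}
A1: add {c, f, h} — c (Reacher) has c→e; f (Reacher) has f→k; h (Reacher) has h→e.
A2: add {d, j, l} — d (Reacher) has d→f; j (Reacher) has j→f; l (Reacher) has l→f.
A3 = A2; e.g. g (Blocker) can still go to i. Fixed point.
Reacher's winning region = {c, d, e, f, h, j, k, l}.

c, d, e, f, h, j, k, l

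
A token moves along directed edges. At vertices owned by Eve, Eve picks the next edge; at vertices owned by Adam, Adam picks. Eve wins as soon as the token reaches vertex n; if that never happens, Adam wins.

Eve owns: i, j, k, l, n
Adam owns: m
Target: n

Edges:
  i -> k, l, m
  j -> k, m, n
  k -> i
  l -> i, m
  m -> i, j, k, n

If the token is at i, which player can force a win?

A0 = {n}
A1: add {j} — j (Eve) has j→n.
A2 = A1; e.g. i (Eve) has no edge into A1. Fixed point.
i never enters the attractor, so Adam can avoid the target forever.

Adam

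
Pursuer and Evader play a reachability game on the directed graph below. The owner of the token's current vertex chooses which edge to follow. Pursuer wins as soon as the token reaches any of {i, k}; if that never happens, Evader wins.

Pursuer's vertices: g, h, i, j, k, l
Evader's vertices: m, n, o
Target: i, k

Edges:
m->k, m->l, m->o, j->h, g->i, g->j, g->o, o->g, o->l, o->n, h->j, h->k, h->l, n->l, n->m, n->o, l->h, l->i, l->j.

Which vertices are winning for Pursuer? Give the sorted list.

g, h, i, j, k, l

A0 = {i, k}
A1: add {g, h, l} — g (Pursuer) has g→i; h (Pursuer) has h→k; l (Pursuer) has l→i.
A2: add {j} — j (Pursuer) has j→h.
A3 = A2; e.g. m (Evader) can still go to o. Fixed point.
Pursuer's winning region = {g, h, i, j, k, l}.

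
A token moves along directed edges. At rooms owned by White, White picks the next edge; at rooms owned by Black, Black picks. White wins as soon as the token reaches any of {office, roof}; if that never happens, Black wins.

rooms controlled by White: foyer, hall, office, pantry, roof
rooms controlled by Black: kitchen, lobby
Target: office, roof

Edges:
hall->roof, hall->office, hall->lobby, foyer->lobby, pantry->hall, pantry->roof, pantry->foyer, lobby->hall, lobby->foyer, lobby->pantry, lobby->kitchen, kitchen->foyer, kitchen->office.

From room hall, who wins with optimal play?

White

A0 = {office, roof}
A1: add {hall, pantry} — hall (White) has hall→roof; pantry (White) has pantry→roof.
A2 = A1; e.g. foyer (White) has no edge into A1. Fixed point.
hall ∈ A1, so White can force the target.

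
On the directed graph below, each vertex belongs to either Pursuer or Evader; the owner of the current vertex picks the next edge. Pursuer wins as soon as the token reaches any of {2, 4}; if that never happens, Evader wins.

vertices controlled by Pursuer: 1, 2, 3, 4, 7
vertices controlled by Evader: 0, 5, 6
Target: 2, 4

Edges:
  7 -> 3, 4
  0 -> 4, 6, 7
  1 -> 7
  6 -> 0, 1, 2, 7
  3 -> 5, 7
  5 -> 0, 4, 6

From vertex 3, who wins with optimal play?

A0 = {2, 4}
A1: add {7} — 7 (Pursuer) has 7→4.
A2: add {1, 3} — 1 (Pursuer) has 1→7; 3 (Pursuer) has 3→7.
A3 = A2; e.g. 0 (Evader) can still go to 6. Fixed point.
3 ∈ A2, so Pursuer can force the target.

Pursuer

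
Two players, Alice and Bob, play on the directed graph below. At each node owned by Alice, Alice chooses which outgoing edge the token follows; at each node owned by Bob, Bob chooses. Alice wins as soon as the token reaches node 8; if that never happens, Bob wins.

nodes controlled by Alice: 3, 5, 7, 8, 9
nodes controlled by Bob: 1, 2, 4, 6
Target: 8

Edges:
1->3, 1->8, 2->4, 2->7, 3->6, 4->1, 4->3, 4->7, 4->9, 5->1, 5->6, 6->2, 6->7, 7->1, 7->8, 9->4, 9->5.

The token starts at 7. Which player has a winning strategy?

A0 = {8}
A1: add {7} — 7 (Alice) has 7→8.
A2 = A1; e.g. 1 (Bob) can still go to 3. Fixed point.
7 ∈ A1, so Alice can force the target.

Alice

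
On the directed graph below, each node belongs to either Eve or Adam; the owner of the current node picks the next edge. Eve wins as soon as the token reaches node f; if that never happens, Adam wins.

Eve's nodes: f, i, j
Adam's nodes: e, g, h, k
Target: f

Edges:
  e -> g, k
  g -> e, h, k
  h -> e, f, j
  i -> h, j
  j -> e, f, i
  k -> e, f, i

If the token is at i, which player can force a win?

A0 = {f}
A1: add {j} — j (Eve) has j→f.
A2: add {i} — i (Eve) has i→j.
A3 = A2; e.g. e (Adam) can still go to g. Fixed point.
i ∈ A2, so Eve can force the target.

Eve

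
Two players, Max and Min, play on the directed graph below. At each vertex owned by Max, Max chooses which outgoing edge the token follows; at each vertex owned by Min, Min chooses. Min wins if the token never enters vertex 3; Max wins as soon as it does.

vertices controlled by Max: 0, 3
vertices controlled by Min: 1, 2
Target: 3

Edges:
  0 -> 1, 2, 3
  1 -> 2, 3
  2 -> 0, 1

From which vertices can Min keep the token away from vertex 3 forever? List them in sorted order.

A0 = {3}
A1: add {0} — 0 (Max) has 0→3.
A2 = A1; e.g. 1 (Min) can still go to 2. Fixed point.
Max's attractor = {0, 3}; Min avoids the target exactly from the complement.

1, 2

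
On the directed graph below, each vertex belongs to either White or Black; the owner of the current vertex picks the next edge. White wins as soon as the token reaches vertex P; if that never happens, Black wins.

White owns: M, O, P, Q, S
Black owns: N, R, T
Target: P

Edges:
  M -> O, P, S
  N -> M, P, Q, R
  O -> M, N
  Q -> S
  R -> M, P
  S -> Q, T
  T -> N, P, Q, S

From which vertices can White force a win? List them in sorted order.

M, O, P, R

A0 = {P}
A1: add {M} — M (White) has M→P.
A2: add {O, R} — O (White) has O→M; R (Black): all of {M, P} already in.
A3 = A2; e.g. N (Black) can still go to Q. Fixed point.
White's winning region = {M, O, P, R}.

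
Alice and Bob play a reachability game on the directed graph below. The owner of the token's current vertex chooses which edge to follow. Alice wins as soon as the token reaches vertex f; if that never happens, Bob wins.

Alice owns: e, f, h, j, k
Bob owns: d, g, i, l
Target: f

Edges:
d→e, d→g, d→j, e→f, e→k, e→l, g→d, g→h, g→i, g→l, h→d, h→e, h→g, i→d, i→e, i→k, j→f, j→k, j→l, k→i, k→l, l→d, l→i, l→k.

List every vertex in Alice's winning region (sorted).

e, f, h, j

A0 = {f}
A1: add {e, j} — e (Alice) has e→f; j (Alice) has j→f.
A2: add {h} — h (Alice) has h→e.
A3 = A2; e.g. d (Bob) can still go to g. Fixed point.
Alice's winning region = {e, f, h, j}.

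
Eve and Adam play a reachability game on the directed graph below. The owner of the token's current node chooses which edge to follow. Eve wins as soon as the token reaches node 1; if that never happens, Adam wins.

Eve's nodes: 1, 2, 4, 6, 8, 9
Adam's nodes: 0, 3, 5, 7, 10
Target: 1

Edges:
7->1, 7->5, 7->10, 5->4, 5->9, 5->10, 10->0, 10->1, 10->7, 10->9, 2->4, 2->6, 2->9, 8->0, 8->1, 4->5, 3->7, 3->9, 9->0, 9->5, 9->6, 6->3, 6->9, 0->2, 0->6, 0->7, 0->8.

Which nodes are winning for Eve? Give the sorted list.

1, 8

A0 = {1}
A1: add {8} — 8 (Eve) has 8→1.
A2 = A1; e.g. 0 (Adam) can still go to 2. Fixed point.
Eve's winning region = {1, 8}.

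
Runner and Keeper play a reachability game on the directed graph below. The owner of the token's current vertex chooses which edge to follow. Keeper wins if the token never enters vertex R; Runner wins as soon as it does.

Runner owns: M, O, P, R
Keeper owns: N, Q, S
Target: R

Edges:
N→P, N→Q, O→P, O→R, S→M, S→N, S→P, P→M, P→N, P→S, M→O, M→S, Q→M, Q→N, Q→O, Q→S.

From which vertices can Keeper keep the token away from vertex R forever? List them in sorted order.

A0 = {R}
A1: add {O} — O (Runner) has O→R.
A2: add {M} — M (Runner) has M→O.
A3: add {P} — P (Runner) has P→M.
A4 = A3; e.g. N (Keeper) can still go to Q. Fixed point.
Runner's attractor = {M, O, P, R}; Keeper avoids the target exactly from the complement.

N, Q, S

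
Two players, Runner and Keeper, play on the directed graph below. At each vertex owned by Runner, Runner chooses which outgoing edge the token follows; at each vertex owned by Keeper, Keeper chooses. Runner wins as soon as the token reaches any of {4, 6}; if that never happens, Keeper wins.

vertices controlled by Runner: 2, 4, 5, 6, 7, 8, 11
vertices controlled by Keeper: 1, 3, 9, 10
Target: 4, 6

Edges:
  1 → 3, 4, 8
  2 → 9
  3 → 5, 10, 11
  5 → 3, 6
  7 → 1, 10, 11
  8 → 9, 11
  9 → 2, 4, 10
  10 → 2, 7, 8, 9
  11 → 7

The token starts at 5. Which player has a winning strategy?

A0 = {4, 6}
A1: add {5} — 5 (Runner) has 5→6.
A2 = A1; e.g. 1 (Keeper) can still go to 3. Fixed point.
5 ∈ A1, so Runner can force the target.

Runner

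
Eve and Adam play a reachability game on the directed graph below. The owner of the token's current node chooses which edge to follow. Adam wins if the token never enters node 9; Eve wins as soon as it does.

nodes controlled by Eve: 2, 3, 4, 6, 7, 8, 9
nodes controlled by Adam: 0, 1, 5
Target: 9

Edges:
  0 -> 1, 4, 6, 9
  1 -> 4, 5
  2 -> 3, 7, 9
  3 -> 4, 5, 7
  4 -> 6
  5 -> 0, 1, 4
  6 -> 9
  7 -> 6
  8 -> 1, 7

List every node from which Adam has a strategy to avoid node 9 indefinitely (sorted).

A0 = {9}
A1: add {2, 6} — 2 (Eve) has 2→9; 6 (Eve) has 6→9.
A2: add {4, 7} — 4 (Eve) has 4→6; 7 (Eve) has 7→6.
A3: add {3, 8} — 3 (Eve) has 3→4; 8 (Eve) has 8→7.
A4 = A3; e.g. 0 (Adam) can still go to 1. Fixed point.
Eve's attractor = {2, 3, 4, 6, 7, 8, 9}; Adam avoids the target exactly from the complement.

0, 1, 5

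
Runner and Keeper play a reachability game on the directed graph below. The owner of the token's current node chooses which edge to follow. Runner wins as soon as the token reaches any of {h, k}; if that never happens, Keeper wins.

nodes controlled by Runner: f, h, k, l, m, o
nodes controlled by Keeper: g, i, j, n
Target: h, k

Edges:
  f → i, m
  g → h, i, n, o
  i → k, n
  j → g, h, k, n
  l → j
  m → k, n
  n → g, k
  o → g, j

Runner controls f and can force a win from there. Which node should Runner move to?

m

A0 = {h, k}
A1: add {m} — m (Runner) has m→k.
A2: add {f} — f (Runner) has f→m.
A3 = A2; e.g. g (Keeper) can still go to i. Fixed point.
From f, successor m is in the attractor (rank 1); the other successor i is not.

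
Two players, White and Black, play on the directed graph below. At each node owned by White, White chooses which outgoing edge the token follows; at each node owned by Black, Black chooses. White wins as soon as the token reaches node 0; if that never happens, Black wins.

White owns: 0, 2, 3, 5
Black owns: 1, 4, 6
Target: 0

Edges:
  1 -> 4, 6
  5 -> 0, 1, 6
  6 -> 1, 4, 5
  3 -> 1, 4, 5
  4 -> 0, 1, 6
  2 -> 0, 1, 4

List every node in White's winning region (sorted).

A0 = {0}
A1: add {2, 5} — 2 (White) has 2→0; 5 (White) has 5→0.
A2: add {3} — 3 (White) has 3→5.
A3 = A2; e.g. 1 (Black) can still go to 4. Fixed point.
White's winning region = {0, 2, 3, 5}.

0, 2, 3, 5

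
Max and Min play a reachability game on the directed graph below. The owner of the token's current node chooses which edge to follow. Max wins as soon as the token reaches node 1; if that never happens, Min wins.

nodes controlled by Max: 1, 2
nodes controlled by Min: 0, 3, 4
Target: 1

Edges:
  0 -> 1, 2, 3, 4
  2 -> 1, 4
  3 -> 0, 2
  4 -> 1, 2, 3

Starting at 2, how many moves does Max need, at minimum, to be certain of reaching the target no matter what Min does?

A0 = {1}
A1: add {2} — 2 (Max) has 2→1.
A2 = A1; e.g. 0 (Min) can still go to 3. Fixed point.
2 enters the attractor at level 1, so Max can force the target in 1 move from there.

1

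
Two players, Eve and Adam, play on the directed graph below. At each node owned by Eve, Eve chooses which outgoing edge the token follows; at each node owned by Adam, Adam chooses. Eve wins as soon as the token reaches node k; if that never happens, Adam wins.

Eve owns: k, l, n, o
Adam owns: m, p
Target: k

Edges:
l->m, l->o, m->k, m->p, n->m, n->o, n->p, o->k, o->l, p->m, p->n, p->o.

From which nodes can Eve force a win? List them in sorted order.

k, l, n, o

A0 = {k}
A1: add {o} — o (Eve) has o→k.
A2: add {l, n} — l (Eve) has l→o; n (Eve) has n→o.
A3 = A2; e.g. m (Adam) can still go to p. Fixed point.
Eve's winning region = {k, l, n, o}.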